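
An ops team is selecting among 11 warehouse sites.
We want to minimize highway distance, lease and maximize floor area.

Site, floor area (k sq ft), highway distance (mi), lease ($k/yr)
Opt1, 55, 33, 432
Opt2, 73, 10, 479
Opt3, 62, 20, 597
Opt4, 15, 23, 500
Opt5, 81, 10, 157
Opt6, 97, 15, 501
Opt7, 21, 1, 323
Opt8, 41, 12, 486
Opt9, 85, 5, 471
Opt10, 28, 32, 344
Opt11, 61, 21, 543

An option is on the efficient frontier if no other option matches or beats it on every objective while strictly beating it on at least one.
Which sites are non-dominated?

Opt5, Opt6, Opt7, Opt9

Opt1: dominated by Opt5 (floor area 81≥55, highway distance 10≤33, lease 157≤432).
Opt2: dominated by Opt5 (floor area 81≥73, highway distance 10≤10, lease 157≤479).
Opt3: dominated by Opt2 (floor area 73≥62, highway distance 10≤20, lease 479≤597).
Opt4: dominated by Opt2 (floor area 73≥15, highway distance 10≤23, lease 479≤500).
Opt5: not dominated (best lease).
Opt6: not dominated (best floor area).
Opt7: not dominated (best highway distance).
Opt8: dominated by Opt2 (floor area 73≥41, highway distance 10≤12, lease 479≤486).
Opt9: not dominated.
Opt10: dominated by Opt5 (floor area 81≥28, highway distance 10≤32, lease 157≤344).
Opt11: dominated by Opt2 (floor area 73≥61, highway distance 10≤21, lease 479≤543).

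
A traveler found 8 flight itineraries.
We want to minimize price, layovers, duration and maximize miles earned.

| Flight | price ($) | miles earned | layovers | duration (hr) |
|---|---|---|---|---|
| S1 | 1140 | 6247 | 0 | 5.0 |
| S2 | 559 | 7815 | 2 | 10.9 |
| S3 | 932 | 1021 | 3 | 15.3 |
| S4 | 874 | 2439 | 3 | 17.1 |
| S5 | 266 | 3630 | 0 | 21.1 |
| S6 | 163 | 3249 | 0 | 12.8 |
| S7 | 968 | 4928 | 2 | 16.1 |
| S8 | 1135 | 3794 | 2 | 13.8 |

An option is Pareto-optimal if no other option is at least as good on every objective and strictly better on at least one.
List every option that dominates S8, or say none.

S2

S2: price 559≤1135, miles earned 7815≥3794, layovers 2≤2, duration 10.9≤13.8 — dominates S8.
Others (S1, S3, S4, S5, S6, S7) are each worse than S8 on at least one objective.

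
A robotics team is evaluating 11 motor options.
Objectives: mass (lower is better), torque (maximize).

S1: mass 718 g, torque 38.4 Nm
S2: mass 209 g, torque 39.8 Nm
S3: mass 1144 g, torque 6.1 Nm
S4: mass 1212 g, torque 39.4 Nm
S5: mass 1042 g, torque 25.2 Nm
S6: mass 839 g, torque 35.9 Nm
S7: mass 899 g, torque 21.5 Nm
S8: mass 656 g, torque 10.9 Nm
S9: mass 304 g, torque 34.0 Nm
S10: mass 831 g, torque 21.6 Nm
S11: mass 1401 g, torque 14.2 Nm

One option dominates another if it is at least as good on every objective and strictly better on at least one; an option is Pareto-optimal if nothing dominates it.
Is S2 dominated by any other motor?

S1: worse on mass (718 vs 209).
S3: worse on mass (1144 vs 209).
S4: worse on mass (1212 vs 209).
S5: worse on mass (1042 vs 209).
S6: worse on mass (839 vs 209).
S7: worse on mass (899 vs 209).
S8: worse on mass (656 vs 209).
S9: worse on mass (304 vs 209).
S10: worse on mass (831 vs 209).
S11: worse on mass (1401 vs 209).
No option is at least as good as S2 on every objective and strictly better on one.

No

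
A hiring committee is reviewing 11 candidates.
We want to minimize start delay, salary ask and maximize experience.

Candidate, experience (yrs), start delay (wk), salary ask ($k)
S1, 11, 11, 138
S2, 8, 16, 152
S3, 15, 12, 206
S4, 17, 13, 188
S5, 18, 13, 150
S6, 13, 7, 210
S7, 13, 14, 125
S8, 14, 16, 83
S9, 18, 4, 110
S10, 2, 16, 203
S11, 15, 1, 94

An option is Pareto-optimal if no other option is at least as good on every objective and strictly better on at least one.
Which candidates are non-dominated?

S8, S9, S11

S1: dominated by S9 (experience 18≥11, start delay 4≤11, salary ask 110≤138).
S2: dominated by S1 (experience 11≥8, start delay 11≤16, salary ask 138≤152).
S3: dominated by S9 (experience 18≥15, start delay 4≤12, salary ask 110≤206).
S4: dominated by S5 (experience 18≥17, start delay 13≤13, salary ask 150≤188).
S5: dominated by S9 (experience 18≥18, start delay 4≤13, salary ask 110≤150).
S6: dominated by S9 (experience 18≥13, start delay 4≤7, salary ask 110≤210).
S7: dominated by S9 (experience 18≥13, start delay 4≤14, salary ask 110≤125).
S8: not dominated (best salary ask).
S9: not dominated.
S10: dominated by S1 (experience 11≥2, start delay 11≤16, salary ask 138≤203).
S11: not dominated (best start delay).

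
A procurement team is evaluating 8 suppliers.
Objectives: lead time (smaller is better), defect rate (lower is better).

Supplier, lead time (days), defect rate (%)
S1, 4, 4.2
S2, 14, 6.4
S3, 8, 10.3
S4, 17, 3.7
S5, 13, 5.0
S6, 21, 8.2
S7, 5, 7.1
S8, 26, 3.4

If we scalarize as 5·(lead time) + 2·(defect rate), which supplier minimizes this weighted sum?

S1: 5·4 + 2·4.2 = 28.4
S2: 5·14 + 2·6.4 = 82.8
S3: 5·8 + 2·10.3 = 60.6
S4: 5·17 + 2·3.7 = 92.4
S5: 5·13 + 2·5.0 = 75.0
S6: 5·21 + 2·8.2 = 121.4
S7: 5·5 + 2·7.1 = 39.2
S8: 5·26 + 2·3.4 = 136.8
Lowest: S1 at 28.4.

S1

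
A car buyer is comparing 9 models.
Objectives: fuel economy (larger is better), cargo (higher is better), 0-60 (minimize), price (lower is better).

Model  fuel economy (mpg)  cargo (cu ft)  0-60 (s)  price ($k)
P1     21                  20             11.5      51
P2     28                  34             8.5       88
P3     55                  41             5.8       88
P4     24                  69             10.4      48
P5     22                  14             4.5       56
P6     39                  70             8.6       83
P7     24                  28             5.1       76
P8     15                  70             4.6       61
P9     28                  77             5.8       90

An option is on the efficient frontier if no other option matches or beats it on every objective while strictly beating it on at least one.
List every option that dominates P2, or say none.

P3

P3: fuel economy 55≥28, cargo 41≥34, 0-60 5.8≤8.5, price 88≤88 — dominates P2.
Others (P1, P4, P5, P6, P7, P8, P9) are each worse than P2 on at least one objective.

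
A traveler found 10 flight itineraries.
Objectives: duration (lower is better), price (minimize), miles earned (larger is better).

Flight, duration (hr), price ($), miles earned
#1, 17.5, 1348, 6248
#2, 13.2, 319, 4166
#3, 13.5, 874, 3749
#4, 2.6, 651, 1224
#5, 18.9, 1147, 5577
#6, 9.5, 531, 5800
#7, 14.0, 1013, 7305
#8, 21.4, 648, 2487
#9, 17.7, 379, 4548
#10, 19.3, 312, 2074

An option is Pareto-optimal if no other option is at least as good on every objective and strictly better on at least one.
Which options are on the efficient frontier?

#1: dominated by #7 (duration 14.0≤17.5, price 1013≤1348, miles earned 7305≥6248).
#2: not dominated.
#3: dominated by #2 (duration 13.2≤13.5, price 319≤874, miles earned 4166≥3749).
#4: not dominated (best duration).
#5: dominated by #6 (duration 9.5≤18.9, price 531≤1147, miles earned 5800≥5577).
#6: not dominated.
#7: not dominated (best miles earned).
#8: dominated by #2 (duration 13.2≤21.4, price 319≤648, miles earned 4166≥2487).
#9: not dominated.
#10: not dominated (best price).

#2, #4, #6, #7, #9, #10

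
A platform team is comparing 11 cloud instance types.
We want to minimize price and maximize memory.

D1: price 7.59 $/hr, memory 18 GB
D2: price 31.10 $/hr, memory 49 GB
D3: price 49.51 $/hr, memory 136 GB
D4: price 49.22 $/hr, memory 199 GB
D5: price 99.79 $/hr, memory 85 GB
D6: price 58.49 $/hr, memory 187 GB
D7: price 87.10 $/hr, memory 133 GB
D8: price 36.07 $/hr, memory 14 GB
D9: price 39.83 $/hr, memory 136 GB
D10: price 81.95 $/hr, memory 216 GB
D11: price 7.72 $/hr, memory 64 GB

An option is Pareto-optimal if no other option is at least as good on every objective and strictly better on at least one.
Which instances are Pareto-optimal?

D1, D4, D9, D10, D11

D1: not dominated (best price).
D2: dominated by D11 (price 7.72≤31.10, memory 64≥49).
D3: dominated by D4 (price 49.22≤49.51, memory 199≥136).
D4: not dominated.
D5: dominated by D3 (price 49.51≤99.79, memory 136≥85).
D6: dominated by D4 (price 49.22≤58.49, memory 199≥187).
D7: dominated by D3 (price 49.51≤87.10, memory 136≥133).
D8: dominated by D1 (price 7.59≤36.07, memory 18≥14).
D9: not dominated.
D10: not dominated (best memory).
D11: not dominated.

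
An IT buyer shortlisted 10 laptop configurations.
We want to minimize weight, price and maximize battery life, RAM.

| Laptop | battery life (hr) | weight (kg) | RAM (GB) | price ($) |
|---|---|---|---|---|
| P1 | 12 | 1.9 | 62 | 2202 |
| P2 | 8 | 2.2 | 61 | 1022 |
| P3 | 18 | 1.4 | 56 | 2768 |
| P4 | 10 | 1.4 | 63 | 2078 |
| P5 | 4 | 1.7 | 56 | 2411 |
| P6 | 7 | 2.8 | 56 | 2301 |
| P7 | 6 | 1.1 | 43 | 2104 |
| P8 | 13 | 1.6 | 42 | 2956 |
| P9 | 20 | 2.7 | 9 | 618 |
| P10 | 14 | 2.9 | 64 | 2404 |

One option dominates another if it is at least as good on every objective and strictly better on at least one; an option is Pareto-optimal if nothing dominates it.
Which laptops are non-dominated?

P1, P2, P3, P4, P7, P9, P10

P1: not dominated.
P2: not dominated.
P3: not dominated.
P4: not dominated.
P5: dominated by P4 (battery life 10≥4, weight 1.4≤1.7, RAM 63≥56, price 2078≤2411).
P6: dominated by P1 (battery life 12≥7, weight 1.9≤2.8, RAM 62≥56, price 2202≤2301).
P7: not dominated (best weight).
P8: dominated by P3 (battery life 18≥13, weight 1.4≤1.6, RAM 56≥42, price 2768≤2956).
P9: not dominated (best battery life).
P10: not dominated (best RAM).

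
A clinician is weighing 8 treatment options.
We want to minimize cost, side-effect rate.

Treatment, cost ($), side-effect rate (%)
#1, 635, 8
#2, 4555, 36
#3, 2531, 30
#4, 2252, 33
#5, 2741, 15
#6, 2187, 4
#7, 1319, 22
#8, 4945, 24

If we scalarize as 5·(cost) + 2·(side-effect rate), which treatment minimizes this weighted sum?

#1: 5·635 + 2·8 = 3191
#2: 5·4555 + 2·36 = 22847
#3: 5·2531 + 2·30 = 12715
#4: 5·2252 + 2·33 = 11326
#5: 5·2741 + 2·15 = 13735
#6: 5·2187 + 2·4 = 10943
#7: 5·1319 + 2·22 = 6639
#8: 5·4945 + 2·24 = 24773
Lowest: #1 at 3191.

#1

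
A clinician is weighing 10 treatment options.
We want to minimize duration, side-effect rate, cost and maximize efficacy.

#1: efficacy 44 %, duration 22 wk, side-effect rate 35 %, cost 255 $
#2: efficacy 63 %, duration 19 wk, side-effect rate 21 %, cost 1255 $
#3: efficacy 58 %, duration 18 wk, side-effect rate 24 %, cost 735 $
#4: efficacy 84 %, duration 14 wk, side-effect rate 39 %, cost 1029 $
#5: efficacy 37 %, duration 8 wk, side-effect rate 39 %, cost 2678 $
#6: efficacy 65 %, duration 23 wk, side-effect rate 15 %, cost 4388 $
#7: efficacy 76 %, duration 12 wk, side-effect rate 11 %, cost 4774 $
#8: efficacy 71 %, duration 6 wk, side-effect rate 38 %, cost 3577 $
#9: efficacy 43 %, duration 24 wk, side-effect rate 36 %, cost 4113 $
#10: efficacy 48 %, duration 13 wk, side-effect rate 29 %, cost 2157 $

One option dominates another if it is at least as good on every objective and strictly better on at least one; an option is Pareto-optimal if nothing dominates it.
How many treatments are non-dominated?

#1: not dominated (best cost).
#2: not dominated.
#3: not dominated.
#4: not dominated (best efficacy).
#5: not dominated.
#6: not dominated.
#7: not dominated (best side-effect rate).
#8: not dominated (best duration).
#9: dominated by #1 (efficacy 44≥43, duration 22≤24, side-effect rate 35≤36, cost 255≤4113).
#10: not dominated.
Pareto-optimal: #1, #2, #3, #4, #5, #6, #7, #8, #10 → 9.

9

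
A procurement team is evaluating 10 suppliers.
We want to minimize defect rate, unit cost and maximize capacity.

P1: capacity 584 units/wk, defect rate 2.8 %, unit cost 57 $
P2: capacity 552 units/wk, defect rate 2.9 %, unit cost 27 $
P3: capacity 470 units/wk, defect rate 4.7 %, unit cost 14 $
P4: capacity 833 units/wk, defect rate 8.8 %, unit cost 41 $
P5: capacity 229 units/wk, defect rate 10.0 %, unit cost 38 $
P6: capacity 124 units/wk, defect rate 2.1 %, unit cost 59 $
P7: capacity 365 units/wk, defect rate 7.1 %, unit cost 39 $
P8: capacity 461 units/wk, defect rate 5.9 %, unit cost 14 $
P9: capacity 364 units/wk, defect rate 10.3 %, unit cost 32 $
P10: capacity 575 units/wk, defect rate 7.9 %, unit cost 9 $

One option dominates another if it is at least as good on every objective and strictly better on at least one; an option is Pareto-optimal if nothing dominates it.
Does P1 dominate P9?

P1 vs P9: P1 is worse on unit cost (57 vs 32), so it does not dominate P9.

No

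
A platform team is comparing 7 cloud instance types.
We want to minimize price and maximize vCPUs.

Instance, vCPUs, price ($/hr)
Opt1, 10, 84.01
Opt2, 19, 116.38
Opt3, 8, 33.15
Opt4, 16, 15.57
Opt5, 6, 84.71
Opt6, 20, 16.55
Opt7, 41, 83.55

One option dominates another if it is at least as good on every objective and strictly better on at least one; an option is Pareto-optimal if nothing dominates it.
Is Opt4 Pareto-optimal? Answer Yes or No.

Yes

Opt1: worse on vCPUs (10 vs 16).
Opt2: worse on price (116.38 vs 15.57).
Opt3: worse on vCPUs (8 vs 16).
Opt5: worse on vCPUs (6 vs 16).
Opt6: worse on price (16.55 vs 15.57).
Opt7: worse on price (83.55 vs 15.57).
No option is at least as good as Opt4 on every objective and strictly better on one.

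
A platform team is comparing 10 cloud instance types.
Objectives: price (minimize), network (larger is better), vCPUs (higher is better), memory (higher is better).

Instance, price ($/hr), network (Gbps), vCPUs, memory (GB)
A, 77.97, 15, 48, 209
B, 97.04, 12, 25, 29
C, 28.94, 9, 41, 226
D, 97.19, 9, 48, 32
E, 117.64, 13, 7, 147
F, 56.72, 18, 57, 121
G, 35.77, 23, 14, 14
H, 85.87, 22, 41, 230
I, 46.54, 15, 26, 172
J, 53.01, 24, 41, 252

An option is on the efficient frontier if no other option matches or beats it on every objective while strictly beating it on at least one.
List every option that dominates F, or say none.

A: worse on price (77.97 vs 56.72).
B: worse on price (97.04 vs 56.72).
C: worse on network (9 vs 18).
D: worse on price (97.19 vs 56.72).
E: worse on price (117.64 vs 56.72).
G: worse on vCPUs (14 vs 57).
H: worse on price (85.87 vs 56.72).
I: worse on network (15 vs 18).
J: worse on vCPUs (41 vs 57).
No option dominates F.

none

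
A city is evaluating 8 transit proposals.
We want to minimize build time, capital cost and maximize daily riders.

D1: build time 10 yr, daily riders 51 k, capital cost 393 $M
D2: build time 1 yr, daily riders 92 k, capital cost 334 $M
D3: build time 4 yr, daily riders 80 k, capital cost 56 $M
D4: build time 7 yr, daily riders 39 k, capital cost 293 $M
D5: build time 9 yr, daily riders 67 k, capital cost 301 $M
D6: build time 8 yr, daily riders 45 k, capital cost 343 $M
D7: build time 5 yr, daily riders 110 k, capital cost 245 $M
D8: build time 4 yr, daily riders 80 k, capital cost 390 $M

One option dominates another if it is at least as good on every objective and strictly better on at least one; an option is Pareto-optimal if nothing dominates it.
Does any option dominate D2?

D1: worse on build time (10 vs 1).
D3: worse on build time (4 vs 1).
D4: worse on build time (7 vs 1).
D5: worse on build time (9 vs 1).
D6: worse on build time (8 vs 1).
D7: worse on build time (5 vs 1).
D8: worse on build time (4 vs 1).
No option is at least as good as D2 on every objective and strictly better on one.

No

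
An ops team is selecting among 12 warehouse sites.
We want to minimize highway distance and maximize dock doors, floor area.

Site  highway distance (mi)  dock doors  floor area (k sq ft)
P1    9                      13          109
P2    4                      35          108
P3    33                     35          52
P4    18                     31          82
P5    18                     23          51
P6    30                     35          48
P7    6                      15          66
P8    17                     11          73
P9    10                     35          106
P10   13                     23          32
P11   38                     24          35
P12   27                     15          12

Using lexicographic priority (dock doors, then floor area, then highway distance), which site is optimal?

P2

First maximize dock doors: best is 35, kept {P2, P3, P6, P9}.
Then maximize floor area: best is 108, kept {P2}.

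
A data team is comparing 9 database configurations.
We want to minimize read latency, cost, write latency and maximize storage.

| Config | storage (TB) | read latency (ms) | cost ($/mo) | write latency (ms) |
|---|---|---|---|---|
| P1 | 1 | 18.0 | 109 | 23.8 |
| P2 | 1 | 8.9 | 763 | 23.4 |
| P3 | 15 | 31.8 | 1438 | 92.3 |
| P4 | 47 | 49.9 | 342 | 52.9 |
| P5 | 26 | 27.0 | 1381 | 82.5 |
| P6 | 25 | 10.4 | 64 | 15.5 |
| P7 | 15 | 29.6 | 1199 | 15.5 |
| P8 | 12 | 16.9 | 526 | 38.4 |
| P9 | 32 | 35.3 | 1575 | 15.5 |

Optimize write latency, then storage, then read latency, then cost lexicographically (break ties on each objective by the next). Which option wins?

P9

First minimize write latency: best is 15.5, kept {P6, P7, P9}.
Then maximize storage: best is 32, kept {P9}.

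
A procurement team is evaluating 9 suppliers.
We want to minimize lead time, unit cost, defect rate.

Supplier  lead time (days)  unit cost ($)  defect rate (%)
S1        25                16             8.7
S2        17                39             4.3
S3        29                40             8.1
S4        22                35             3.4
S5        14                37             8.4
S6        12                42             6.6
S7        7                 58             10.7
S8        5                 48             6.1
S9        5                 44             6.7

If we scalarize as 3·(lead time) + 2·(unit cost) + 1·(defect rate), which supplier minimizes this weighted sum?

S9

S1: 3·25 + 2·16 + 1·8.7 = 115.7
S2: 3·17 + 2·39 + 1·4.3 = 133.3
S3: 3·29 + 2·40 + 1·8.1 = 175.1
S4: 3·22 + 2·35 + 1·3.4 = 139.4
S5: 3·14 + 2·37 + 1·8.4 = 124.4
S6: 3·12 + 2·42 + 1·6.6 = 126.6
S7: 3·7 + 2·58 + 1·10.7 = 147.7
S8: 3·5 + 2·48 + 1·6.1 = 117.1
S9: 3·5 + 2·44 + 1·6.7 = 109.7
Lowest: S9 at 109.7.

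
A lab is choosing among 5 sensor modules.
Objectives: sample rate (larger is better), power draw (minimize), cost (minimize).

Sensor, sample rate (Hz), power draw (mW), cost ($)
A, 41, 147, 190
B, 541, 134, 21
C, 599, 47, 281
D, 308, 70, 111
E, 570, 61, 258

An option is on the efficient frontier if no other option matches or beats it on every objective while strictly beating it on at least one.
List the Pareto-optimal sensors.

A: dominated by B (sample rate 541≥41, power draw 134≤147, cost 21≤190).
B: not dominated (best cost).
C: not dominated (best sample rate).
D: not dominated.
E: not dominated.

B, C, D, E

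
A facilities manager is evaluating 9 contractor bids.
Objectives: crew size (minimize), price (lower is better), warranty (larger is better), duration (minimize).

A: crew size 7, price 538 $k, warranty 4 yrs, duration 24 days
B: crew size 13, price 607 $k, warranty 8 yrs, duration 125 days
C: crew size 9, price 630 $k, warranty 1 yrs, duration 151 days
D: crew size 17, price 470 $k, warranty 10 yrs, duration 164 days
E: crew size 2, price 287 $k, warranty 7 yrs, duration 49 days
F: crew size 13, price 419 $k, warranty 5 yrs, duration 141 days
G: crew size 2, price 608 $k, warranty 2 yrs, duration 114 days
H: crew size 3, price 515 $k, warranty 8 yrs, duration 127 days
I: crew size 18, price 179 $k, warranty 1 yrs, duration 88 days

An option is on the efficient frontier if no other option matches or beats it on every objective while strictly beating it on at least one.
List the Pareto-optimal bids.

A: not dominated (best duration).
B: not dominated.
C: dominated by A (crew size 7≤9, price 538≤630, warranty 4≥1, duration 24≤151).
D: not dominated (best warranty).
E: not dominated.
F: dominated by E (crew size 2≤13, price 287≤419, warranty 7≥5, duration 49≤141).
G: dominated by E (crew size 2≤2, price 287≤608, warranty 7≥2, duration 49≤114).
H: not dominated.
I: not dominated (best price).

A, B, D, E, H, I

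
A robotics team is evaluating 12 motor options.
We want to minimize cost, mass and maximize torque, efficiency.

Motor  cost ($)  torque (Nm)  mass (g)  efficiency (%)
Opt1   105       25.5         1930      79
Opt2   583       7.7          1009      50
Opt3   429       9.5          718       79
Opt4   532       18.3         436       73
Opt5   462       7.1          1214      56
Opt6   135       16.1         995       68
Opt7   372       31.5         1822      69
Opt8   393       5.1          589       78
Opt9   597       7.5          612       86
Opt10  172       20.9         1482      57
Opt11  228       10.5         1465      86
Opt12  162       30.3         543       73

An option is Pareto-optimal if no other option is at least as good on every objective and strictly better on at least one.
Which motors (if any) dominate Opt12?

Opt1: worse on torque (25.5 vs 30.3).
Opt2: worse on cost (583 vs 162).
Opt3: worse on cost (429 vs 162).
Opt4: worse on cost (532 vs 162).
Opt5: worse on cost (462 vs 162).
Opt6: worse on torque (16.1 vs 30.3).
Opt7: worse on cost (372 vs 162).
Opt8: worse on cost (393 vs 162).
Opt9: worse on cost (597 vs 162).
Opt10: worse on cost (172 vs 162).
Opt11: worse on cost (228 vs 162).
No option dominates Opt12.

none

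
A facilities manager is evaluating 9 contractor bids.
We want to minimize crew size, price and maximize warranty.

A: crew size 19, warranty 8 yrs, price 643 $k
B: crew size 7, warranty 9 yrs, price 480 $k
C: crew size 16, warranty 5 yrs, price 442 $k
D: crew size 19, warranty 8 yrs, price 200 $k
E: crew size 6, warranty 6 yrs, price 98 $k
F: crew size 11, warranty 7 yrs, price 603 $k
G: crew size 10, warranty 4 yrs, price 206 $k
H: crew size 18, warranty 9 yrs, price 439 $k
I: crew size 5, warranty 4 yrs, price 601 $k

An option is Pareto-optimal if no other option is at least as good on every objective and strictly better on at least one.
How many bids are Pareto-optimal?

5

A: dominated by B (crew size 7≤19, warranty 9≥8, price 480≤643).
B: not dominated.
C: dominated by E (crew size 6≤16, warranty 6≥5, price 98≤442).
D: not dominated.
E: not dominated (best price).
F: dominated by B (crew size 7≤11, warranty 9≥7, price 480≤603).
G: dominated by E (crew size 6≤10, warranty 6≥4, price 98≤206).
H: not dominated.
I: not dominated (best crew size).
Pareto-optimal: B, D, E, H, I → 5.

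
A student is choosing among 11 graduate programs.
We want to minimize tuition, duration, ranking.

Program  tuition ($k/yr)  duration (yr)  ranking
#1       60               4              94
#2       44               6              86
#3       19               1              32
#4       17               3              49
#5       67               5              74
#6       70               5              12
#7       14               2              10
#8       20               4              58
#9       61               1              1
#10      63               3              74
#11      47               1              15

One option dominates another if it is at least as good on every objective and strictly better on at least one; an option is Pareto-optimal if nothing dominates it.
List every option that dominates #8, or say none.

#3: tuition 19≤20, duration 1≤4, ranking 32≤58 — dominates #8.
#4: tuition 17≤20, duration 3≤4, ranking 49≤58 — dominates #8.
#7: tuition 14≤20, duration 2≤4, ranking 10≤58 — dominates #8.
Others (#1, #2, #5, #6, #9, #10, #11) are each worse than #8 on at least one objective.

#3, #4, #7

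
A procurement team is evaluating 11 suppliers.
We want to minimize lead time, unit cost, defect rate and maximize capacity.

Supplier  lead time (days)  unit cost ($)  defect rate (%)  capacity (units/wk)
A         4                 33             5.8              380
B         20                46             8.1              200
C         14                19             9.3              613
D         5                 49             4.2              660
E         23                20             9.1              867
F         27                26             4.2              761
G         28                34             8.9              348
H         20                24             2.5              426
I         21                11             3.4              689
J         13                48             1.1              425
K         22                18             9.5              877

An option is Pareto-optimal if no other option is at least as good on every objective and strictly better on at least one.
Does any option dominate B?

A vs B: lead time 4≤20, unit cost 33≤46, defect rate 5.8≤8.1, capacity 380≥200 — A is at least as good on every objective and strictly better on at least one, so A dominates B.

Yes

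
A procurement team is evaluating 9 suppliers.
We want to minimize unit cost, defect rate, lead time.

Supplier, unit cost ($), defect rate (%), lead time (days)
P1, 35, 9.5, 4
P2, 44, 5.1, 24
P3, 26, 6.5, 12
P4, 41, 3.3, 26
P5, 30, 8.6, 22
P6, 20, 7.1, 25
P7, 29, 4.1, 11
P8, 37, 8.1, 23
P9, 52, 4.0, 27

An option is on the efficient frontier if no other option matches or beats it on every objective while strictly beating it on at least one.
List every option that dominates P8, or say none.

P3, P7

P3: unit cost 26≤37, defect rate 6.5≤8.1, lead time 12≤23 — dominates P8.
P7: unit cost 29≤37, defect rate 4.1≤8.1, lead time 11≤23 — dominates P8.
Others (P1, P2, P4, P5, P6, P9) are each worse than P8 on at least one objective.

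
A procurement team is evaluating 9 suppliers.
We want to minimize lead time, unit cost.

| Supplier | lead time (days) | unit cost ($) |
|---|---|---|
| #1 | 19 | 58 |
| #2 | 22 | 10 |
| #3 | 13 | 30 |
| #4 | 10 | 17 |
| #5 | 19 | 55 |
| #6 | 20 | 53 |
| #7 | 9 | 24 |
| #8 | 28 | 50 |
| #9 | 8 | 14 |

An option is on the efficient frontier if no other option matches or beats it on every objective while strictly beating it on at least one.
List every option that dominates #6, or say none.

#3: lead time 13≤20, unit cost 30≤53 — dominates #6.
#4: lead time 10≤20, unit cost 17≤53 — dominates #6.
#7: lead time 9≤20, unit cost 24≤53 — dominates #6.
#9: lead time 8≤20, unit cost 14≤53 — dominates #6.
Others (#1, #2, #5, #8) are each worse than #6 on at least one objective.

#3, #4, #7, #9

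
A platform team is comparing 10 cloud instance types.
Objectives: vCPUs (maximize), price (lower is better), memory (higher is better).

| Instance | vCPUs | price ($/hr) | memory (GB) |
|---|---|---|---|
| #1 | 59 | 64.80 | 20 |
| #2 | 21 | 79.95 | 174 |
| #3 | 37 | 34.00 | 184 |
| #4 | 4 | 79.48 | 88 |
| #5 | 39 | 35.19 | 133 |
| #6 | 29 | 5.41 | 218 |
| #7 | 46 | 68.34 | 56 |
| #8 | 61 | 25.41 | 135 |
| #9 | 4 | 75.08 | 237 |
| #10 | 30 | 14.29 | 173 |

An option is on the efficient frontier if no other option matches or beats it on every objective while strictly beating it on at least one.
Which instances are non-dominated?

#3, #6, #8, #9, #10

#1: dominated by #8 (vCPUs 61≥59, price 25.41≤64.80, memory 135≥20).
#2: dominated by #3 (vCPUs 37≥21, price 34.00≤79.95, memory 184≥174).
#3: not dominated.
#4: dominated by #3 (vCPUs 37≥4, price 34.00≤79.48, memory 184≥88).
#5: dominated by #8 (vCPUs 61≥39, price 25.41≤35.19, memory 135≥133).
#6: not dominated (best price).
#7: dominated by #8 (vCPUs 61≥46, price 25.41≤68.34, memory 135≥56).
#8: not dominated (best vCPUs).
#9: not dominated (best memory).
#10: not dominated.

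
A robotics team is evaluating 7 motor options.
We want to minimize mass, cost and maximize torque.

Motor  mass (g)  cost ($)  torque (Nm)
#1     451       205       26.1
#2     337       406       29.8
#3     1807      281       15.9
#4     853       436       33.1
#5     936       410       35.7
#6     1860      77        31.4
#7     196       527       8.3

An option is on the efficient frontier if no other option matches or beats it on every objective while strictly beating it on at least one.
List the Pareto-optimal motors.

#1: not dominated.
#2: not dominated.
#3: dominated by #1 (mass 451≤1807, cost 205≤281, torque 26.1≥15.9).
#4: not dominated.
#5: not dominated (best torque).
#6: not dominated (best cost).
#7: not dominated (best mass).

#1, #2, #4, #5, #6, #7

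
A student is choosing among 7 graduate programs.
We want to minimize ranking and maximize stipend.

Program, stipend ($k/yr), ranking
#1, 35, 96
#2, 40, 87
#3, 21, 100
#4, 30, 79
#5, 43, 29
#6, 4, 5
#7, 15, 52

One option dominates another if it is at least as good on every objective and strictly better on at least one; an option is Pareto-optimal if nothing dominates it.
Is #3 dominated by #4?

Yes

#4 vs #3: stipend 30≥21, ranking 79≤100 — #4 is at least as good on every objective with at least one strict improvement.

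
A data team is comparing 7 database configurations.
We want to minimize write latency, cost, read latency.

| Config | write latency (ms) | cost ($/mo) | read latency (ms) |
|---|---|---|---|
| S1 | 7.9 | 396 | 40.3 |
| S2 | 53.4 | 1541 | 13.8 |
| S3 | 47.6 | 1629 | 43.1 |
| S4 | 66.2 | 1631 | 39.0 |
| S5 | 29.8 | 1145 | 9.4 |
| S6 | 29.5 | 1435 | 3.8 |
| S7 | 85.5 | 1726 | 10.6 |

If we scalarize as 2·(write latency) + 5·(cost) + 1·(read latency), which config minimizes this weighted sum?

S1: 2·7.9 + 5·396 + 1·40.3 = 2036.1
S2: 2·53.4 + 5·1541 + 1·13.8 = 7825.6
S3: 2·47.6 + 5·1629 + 1·43.1 = 8283.3
S4: 2·66.2 + 5·1631 + 1·39.0 = 8326.4
S5: 2·29.8 + 5·1145 + 1·9.4 = 5794.0
S6: 2·29.5 + 5·1435 + 1·3.8 = 7237.8
S7: 2·85.5 + 5·1726 + 1·10.6 = 8811.6
Lowest: S1 at 2036.1.

S1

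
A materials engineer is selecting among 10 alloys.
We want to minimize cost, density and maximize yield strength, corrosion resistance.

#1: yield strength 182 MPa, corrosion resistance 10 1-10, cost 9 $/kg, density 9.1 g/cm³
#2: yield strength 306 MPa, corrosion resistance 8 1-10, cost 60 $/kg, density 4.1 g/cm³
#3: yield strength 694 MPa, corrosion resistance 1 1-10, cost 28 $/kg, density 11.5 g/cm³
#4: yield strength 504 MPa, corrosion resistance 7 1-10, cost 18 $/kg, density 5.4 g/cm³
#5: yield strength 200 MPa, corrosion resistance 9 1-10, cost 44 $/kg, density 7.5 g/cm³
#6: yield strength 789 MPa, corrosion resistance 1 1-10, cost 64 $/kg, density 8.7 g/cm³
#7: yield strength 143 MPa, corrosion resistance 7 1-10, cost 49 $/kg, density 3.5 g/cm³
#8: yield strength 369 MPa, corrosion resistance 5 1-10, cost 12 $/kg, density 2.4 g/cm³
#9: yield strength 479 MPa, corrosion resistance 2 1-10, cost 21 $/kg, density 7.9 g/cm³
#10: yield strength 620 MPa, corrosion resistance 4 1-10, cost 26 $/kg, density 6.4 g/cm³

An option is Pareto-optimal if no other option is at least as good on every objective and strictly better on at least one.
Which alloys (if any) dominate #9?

#4: yield strength 504≥479, corrosion resistance 7≥2, cost 18≤21, density 5.4≤7.9 — dominates #9.
Others (#1, #2, #3, #5, #6, #7, #8, #10) are each worse than #9 on at least one objective.

#4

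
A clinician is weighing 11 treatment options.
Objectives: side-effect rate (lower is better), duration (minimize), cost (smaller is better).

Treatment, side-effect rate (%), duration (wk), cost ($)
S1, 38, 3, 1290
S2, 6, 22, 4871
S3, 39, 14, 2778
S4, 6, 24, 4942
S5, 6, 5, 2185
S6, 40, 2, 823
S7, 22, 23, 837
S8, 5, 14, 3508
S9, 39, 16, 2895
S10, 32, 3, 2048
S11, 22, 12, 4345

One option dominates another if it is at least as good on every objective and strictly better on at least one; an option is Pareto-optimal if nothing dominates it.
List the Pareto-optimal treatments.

S1, S5, S6, S7, S8, S10

S1: not dominated.
S2: dominated by S5 (side-effect rate 6≤6, duration 5≤22, cost 2185≤4871).
S3: dominated by S1 (side-effect rate 38≤39, duration 3≤14, cost 1290≤2778).
S4: dominated by S2 (side-effect rate 6≤6, duration 22≤24, cost 4871≤4942).
S5: not dominated.
S6: not dominated (best duration).
S7: not dominated.
S8: not dominated (best side-effect rate).
S9: dominated by S1 (side-effect rate 38≤39, duration 3≤16, cost 1290≤2895).
S10: not dominated.
S11: dominated by S5 (side-effect rate 6≤22, duration 5≤12, cost 2185≤4345).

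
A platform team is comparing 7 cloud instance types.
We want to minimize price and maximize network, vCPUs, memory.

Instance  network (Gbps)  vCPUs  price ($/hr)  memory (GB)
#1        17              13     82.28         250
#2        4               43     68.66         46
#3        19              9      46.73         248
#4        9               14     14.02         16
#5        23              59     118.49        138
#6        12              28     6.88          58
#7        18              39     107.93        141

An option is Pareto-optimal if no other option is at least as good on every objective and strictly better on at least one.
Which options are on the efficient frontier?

#1: not dominated (best memory).
#2: not dominated.
#3: not dominated.
#4: dominated by #6 (network 12≥9, vCPUs 28≥14, price 6.88≤14.02, memory 58≥16).
#5: not dominated (best network).
#6: not dominated (best price).
#7: not dominated.

#1, #2, #3, #5, #6, #7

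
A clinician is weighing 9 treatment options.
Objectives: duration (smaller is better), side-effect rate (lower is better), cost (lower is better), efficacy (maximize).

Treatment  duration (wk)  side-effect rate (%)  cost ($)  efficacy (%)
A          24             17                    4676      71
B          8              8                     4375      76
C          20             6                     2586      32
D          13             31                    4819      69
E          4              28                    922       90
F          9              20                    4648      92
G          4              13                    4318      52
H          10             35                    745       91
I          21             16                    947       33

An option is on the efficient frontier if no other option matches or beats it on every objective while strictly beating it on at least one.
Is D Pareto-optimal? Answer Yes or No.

No

B vs D: duration 8≤13, side-effect rate 8≤31, cost 4375≤4819, efficacy 76≥69 — B is at least as good on every objective and strictly better on at least one, so B dominates D.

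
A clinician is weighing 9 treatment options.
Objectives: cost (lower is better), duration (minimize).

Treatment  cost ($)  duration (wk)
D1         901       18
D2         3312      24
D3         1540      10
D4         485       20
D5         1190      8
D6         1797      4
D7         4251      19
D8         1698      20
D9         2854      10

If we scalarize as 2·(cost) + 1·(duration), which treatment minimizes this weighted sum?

D4

D1: 2·901 + 1·18 = 1820
D2: 2·3312 + 1·24 = 6648
D3: 2·1540 + 1·10 = 3090
D4: 2·485 + 1·20 = 990
D5: 2·1190 + 1·8 = 2388
D6: 2·1797 + 1·4 = 3598
D7: 2·4251 + 1·19 = 8521
D8: 2·1698 + 1·20 = 3416
D9: 2·2854 + 1·10 = 5718
Lowest: D4 at 990.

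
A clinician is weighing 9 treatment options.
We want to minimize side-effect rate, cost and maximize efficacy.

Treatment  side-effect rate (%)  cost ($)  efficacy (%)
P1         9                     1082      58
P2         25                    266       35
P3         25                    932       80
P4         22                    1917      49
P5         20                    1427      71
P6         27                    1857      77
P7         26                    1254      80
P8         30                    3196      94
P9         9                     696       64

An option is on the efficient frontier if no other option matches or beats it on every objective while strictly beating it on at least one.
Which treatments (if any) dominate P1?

P9

P9: side-effect rate 9≤9, cost 696≤1082, efficacy 64≥58 — dominates P1.
Others (P2, P3, P4, P5, P6, P7, P8) are each worse than P1 on at least one objective.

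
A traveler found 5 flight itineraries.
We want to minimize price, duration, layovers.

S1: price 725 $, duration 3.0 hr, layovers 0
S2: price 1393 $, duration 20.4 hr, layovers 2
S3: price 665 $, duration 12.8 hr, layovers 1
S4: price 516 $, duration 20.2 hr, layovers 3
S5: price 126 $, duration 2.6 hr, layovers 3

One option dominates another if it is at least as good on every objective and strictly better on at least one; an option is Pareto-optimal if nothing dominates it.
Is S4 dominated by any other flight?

Yes

S5 vs S4: price 126≤516, duration 2.6≤20.2, layovers 3≤3 — S5 is at least as good on every objective and strictly better on at least one, so S5 dominates S4.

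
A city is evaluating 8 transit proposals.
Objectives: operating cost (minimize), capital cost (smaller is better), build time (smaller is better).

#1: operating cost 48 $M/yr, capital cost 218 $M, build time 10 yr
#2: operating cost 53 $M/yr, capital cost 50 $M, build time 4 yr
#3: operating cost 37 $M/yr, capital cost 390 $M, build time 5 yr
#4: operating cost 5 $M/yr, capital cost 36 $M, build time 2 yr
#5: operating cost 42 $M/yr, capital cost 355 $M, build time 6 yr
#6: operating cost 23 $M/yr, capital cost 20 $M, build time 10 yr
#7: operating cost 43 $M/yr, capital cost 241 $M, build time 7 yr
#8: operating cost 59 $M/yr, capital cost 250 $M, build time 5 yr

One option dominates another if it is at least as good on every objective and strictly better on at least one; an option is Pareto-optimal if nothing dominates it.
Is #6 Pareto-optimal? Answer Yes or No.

#1: worse on operating cost (48 vs 23).
#2: worse on operating cost (53 vs 23).
#3: worse on operating cost (37 vs 23).
#4: worse on capital cost (36 vs 20).
#5: worse on operating cost (42 vs 23).
#7: worse on operating cost (43 vs 23).
#8: worse on operating cost (59 vs 23).
No option is at least as good as #6 on every objective and strictly better on one.

Yes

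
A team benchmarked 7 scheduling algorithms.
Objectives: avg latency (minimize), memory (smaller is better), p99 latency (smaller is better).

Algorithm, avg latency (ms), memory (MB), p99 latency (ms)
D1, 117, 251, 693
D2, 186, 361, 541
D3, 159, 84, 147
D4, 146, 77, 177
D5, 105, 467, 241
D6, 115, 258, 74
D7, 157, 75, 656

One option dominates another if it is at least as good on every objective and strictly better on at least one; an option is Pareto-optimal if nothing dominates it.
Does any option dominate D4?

No

D1: worse on memory (251 vs 77).
D2: worse on avg latency (186 vs 146).
D3: worse on avg latency (159 vs 146).
D5: worse on memory (467 vs 77).
D6: worse on memory (258 vs 77).
D7: worse on avg latency (157 vs 146).
No option is at least as good as D4 on every objective and strictly better on one.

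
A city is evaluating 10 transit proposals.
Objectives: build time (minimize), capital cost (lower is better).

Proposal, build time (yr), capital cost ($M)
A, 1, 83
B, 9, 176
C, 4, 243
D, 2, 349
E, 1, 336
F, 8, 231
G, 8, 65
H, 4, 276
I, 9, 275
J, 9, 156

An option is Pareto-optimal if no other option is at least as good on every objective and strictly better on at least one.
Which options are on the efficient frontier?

A, G

A: not dominated.
B: dominated by A (build time 1≤9, capital cost 83≤176).
C: dominated by A (build time 1≤4, capital cost 83≤243).
D: dominated by A (build time 1≤2, capital cost 83≤349).
E: dominated by A (build time 1≤1, capital cost 83≤336).
F: dominated by A (build time 1≤8, capital cost 83≤231).
G: not dominated (best capital cost).
H: dominated by A (build time 1≤4, capital cost 83≤276).
I: dominated by A (build time 1≤9, capital cost 83≤275).
J: dominated by A (build time 1≤9, capital cost 83≤156).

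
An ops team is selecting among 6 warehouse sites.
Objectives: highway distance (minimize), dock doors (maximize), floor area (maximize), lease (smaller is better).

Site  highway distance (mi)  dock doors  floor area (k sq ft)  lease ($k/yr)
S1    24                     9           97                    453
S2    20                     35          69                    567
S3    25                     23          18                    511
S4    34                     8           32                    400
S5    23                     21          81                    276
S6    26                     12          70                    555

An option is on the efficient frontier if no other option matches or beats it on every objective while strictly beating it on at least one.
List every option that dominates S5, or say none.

none

S1: worse on highway distance (24 vs 23).
S2: worse on floor area (69 vs 81).
S3: worse on highway distance (25 vs 23).
S4: worse on highway distance (34 vs 23).
S6: worse on highway distance (26 vs 23).
No option dominates S5.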